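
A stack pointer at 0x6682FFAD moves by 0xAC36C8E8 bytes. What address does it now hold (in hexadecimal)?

0x112B9C895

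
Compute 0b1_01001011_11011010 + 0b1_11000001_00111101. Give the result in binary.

Add column by column in base 2, right to left:
  0+1 = 1
  1+0 = 1
  0+1 = 1
  1+1 = 0 carry 1
  1+1+1 = 1 carry 1
  0+1+1 = 0 carry 1
  1+0+1 = 0 carry 1
  1+0+1 = 0 carry 1
  1+1+1 = 1 carry 1
  1+0+1 = 0 carry 1
  0+0+1 = 1
  1+0 = 1
  0+0 = 0
  0+0 = 0
  1+1 = 0 carry 1
  0+1+1 = 0 carry 1
  1+1+1 = 1 carry 1
  final carry 1

0b110000110100010111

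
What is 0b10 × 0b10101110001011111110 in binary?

Multiply each base-2 digit by 2, carrying:
  0×2 = 0 → write 0
  1×2 = 2 → write 0 carry 1
  1×2+1 = 3 → write 1 carry 1
  1×2+1 = 3 → write 1 carry 1
  1×2+1 = 3 → write 1 carry 1
  1×2+1 = 3 → write 1 carry 1
  1×2+1 = 3 → write 1 carry 1
  1×2+1 = 3 → write 1 carry 1
  0×2+1 = 1 → write 1
  1×2 = 2 → write 0 carry 1
  0×2+1 = 1 → write 1
  0×2 = 0 → write 0
  0×2 = 0 → write 0
  1×2 = 2 → write 0 carry 1
  1×2+1 = 3 → write 1 carry 1
  1×2+1 = 3 → write 1 carry 1
  0×2+1 = 1 → write 1
  1×2 = 2 → write 0 carry 1
  0×2+1 = 1 → write 1
  1×2 = 2 → write 0 carry 1
  remaining carry: 1

0b101011100010111111100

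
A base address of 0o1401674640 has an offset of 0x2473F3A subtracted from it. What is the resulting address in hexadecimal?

0o1401674640 = 0xC0779A0 in hexadecimal.
Subtract column by column in base 16:
  0-A → 6 (borrow)
  A-3-1 → 6
  9-F → A (borrow)
  7-3-1 → 3
  7-7 → 0
  0-4 → C (borrow)
  C-2-1 → 9

0x9C03A66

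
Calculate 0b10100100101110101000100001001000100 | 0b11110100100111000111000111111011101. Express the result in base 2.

OR bit by bit (1 where either bit is 1):
  10100100101110101000100001001000100
| 11110100100111000111000111111011101
= 11110100101111101111100111111011101

0b11110100101111101111100111111011101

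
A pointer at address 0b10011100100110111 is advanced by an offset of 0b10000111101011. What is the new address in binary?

0b10101101100100010

Add column by column in base 2, right to left:
  1+1 = 0 carry 1
  1+1+1 = 1 carry 1
  1+0+1 = 0 carry 1
  0+1+1 = 0 carry 1
  1+0+1 = 0 carry 1
  1+1+1 = 1 carry 1
  0+1+1 = 0 carry 1
  0+1+1 = 0 carry 1
  1+1+1 = 1 carry 1
  0+0+1 = 1
  0+0 = 0
  1+0 = 1
  1+0 = 1
  1+1 = 0 carry 1
  0+0+1 = 1
  0+0 = 0
  1+0 = 1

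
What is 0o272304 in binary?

Each octal digit is 3 bits: 2=010 7=111 2=010 3=011 0=000 4=100.

0b10111010011000100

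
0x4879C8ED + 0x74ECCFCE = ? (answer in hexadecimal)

0xBD6698BB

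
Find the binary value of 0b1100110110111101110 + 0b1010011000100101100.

Add column by column in base 2, right to left:
  0+0 = 0
  1+0 = 1
  1+1 = 0 carry 1
  1+1+1 = 1 carry 1
  0+0+1 = 1
  1+1 = 0 carry 1
  1+0+1 = 0 carry 1
  1+0+1 = 0 carry 1
  1+1+1 = 1 carry 1
  0+0+1 = 1
  1+0 = 1
  1+0 = 1
  0+1 = 1
  1+1 = 0 carry 1
  1+0+1 = 0 carry 1
  0+0+1 = 1
  0+1 = 1
  1+0 = 1
  1+1 = 0 carry 1
  final carry 1

0b10111001111100011010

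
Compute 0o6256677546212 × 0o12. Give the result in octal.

0o77324574776544

Multiply each base-8 digit by 10, carrying:
  2×10 = 20 → write 4 carry 2
  1×10+2 = 12 → write 4 carry 1
  2×10+1 = 21 → write 5 carry 2
  6×10+2 = 62 → write 6 carry 7
  4×10+7 = 47 → write 7 carry 5
  5×10+5 = 55 → write 7 carry 6
  7×10+6 = 76 → write 4 carry 9
  7×10+9 = 79 → write 7 carry 9
  6×10+9 = 69 → write 5 carry 8
  6×10+8 = 68 → write 4 carry 8
  5×10+8 = 58 → write 2 carry 7
  2×10+7 = 27 → write 3 carry 3
  6×10+3 = 63 → write 7 carry 7
  remaining carry: 7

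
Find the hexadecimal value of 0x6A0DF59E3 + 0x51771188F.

0xBB8507272

Add column by column in base 16, right to left:
  3+F = 2 carry 1
  E+8+1 = 7 carry 1
  9+8+1 = 2 carry 1
  5+1+1 = 7
  F+1 = 0 carry 1
  D+7+1 = 5 carry 1
  0+7+1 = 8
  A+1 = B
  6+5 = B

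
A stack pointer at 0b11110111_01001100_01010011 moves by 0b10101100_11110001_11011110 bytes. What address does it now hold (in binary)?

0b1101001000011111000110001

Add column by column in base 2, right to left:
  1+0 = 1
  1+1 = 0 carry 1
  0+1+1 = 0 carry 1
  0+1+1 = 0 carry 1
  1+1+1 = 1 carry 1
  0+0+1 = 1
  1+1 = 0 carry 1
  0+1+1 = 0 carry 1
  0+1+1 = 0 carry 1
  0+0+1 = 1
  1+0 = 1
  1+0 = 1
  0+1 = 1
  0+1 = 1
  1+1 = 0 carry 1
  0+1+1 = 0 carry 1
  1+0+1 = 0 carry 1
  1+0+1 = 0 carry 1
  1+1+1 = 1 carry 1
  0+1+1 = 0 carry 1
  1+0+1 = 0 carry 1
  1+1+1 = 1 carry 1
  1+0+1 = 0 carry 1
  1+1+1 = 1 carry 1
  final carry 1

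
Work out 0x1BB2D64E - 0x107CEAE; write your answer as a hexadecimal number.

0x1AAB07A0

Subtract column by column in base 16:
  E-E → 0
  4-A → A (borrow)
  6-E-1 → 7 (borrow)
  D-C-1 → 0
  2-7 → B (borrow)
  B-0-1 → A
  B-1 → A
  1-0 → 1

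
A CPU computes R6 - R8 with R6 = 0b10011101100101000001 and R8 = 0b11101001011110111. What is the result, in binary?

0b10000000011001001010

Subtract column by column in base 2:
  1-1 → 0
  0-1 → 1 (borrow)
  0-1-1 → 0 (borrow)
  0-0-1 → 1 (borrow)
  0-1-1 → 0 (borrow)
  0-1-1 → 0 (borrow)
  1-1-1 → 1 (borrow)
  0-1-1 → 0 (borrow)
  1-0-1 → 0
  0-1 → 1 (borrow)
  0-0-1 → 1 (borrow)
  1-0-1 → 0
  1-1 → 0
  0-0 → 0
  1-1 → 0
  1-1 → 0
  1-1 → 0
  0-0 → 0
  0-0 → 0
  1-0 → 1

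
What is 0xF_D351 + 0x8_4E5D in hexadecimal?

Add column by column in base 16, right to left:
  1+D = E
  5+5 = A
  3+E = 1 carry 1
  D+4+1 = 2 carry 1
  F+8+1 = 8 carry 1
  final carry 1

0x1821AE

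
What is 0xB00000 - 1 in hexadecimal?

0xAFFFFF

The trailing 5 digits are 0, so subtracting 1 borrows through: they become F and the next digit up decrements.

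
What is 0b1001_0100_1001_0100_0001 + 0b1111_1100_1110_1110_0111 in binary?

0b110010001100000101000

Add column by column in base 2, right to left:
  1+1 = 0 carry 1
  0+1+1 = 0 carry 1
  0+1+1 = 0 carry 1
  0+0+1 = 1
  0+0 = 0
  0+1 = 1
  1+1 = 0 carry 1
  0+1+1 = 0 carry 1
  1+0+1 = 0 carry 1
  0+1+1 = 0 carry 1
  0+1+1 = 0 carry 1
  1+1+1 = 1 carry 1
  0+0+1 = 1
  0+0 = 0
  1+1 = 0 carry 1
  0+1+1 = 0 carry 1
  1+1+1 = 1 carry 1
  0+1+1 = 0 carry 1
  0+1+1 = 0 carry 1
  1+1+1 = 1 carry 1
  final carry 1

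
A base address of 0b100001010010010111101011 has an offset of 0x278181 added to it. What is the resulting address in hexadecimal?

0xACA76C

0b100001010010010111101011 = 0x8525EB in hexadecimal.
Add column by column in base 16, right to left:
  B+1 = C
  E+8 = 6 carry 1
  5+1+1 = 7
  2+8 = A
  5+7 = C
  8+2 = A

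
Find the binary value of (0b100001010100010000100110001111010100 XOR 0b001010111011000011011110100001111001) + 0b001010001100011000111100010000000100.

0b110101111011101100110100111110110001

First 0b100001010100010000100110001111010100 XOR 0b001010111011000011011110100001111001 = 0b101011101111010011111000101110101101.
Add column by column in base 2, right to left:
  1+0 = 1
  0+0 = 0
  1+1 = 0 carry 1
  1+0+1 = 0 carry 1
  0+0+1 = 1
  1+0 = 1
  0+0 = 0
  1+0 = 1
  1+0 = 1
  1+0 = 1
  0+1 = 1
  1+0 = 1
  0+0 = 0
  0+0 = 0
  0+1 = 1
  1+1 = 0 carry 1
  1+1+1 = 1 carry 1
  1+1+1 = 1 carry 1
  1+0+1 = 0 carry 1
  1+0+1 = 0 carry 1
  0+0+1 = 1
  0+1 = 1
  1+1 = 0 carry 1
  0+0+1 = 1
  1+0 = 1
  1+0 = 1
  1+1 = 0 carry 1
  1+1+1 = 1 carry 1
  0+0+1 = 1
  1+0 = 1
  1+0 = 1
  1+1 = 0 carry 1
  0+0+1 = 1
  1+1 = 0 carry 1
  0+0+1 = 1
  1+0 = 1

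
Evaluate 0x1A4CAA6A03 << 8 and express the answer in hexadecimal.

Shifting left by 8 bits = 2 hex digits: append 2 zeros.

0x1A4CAA6A0300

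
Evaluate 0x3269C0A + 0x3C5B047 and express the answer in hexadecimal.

Add column by column in base 16, right to left:
  A+7 = 1 carry 1
  0+4+1 = 5
  C+0 = C
  9+B = 4 carry 1
  6+5+1 = C
  2+C = E
  3+3 = 6

0x6EC4C51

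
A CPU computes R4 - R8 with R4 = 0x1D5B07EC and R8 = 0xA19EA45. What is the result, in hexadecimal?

0x13411DA7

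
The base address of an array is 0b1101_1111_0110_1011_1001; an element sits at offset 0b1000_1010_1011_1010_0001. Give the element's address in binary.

0b101101010001001011010

Add column by column in base 2, right to left:
  1+1 = 0 carry 1
  0+0+1 = 1
  0+0 = 0
  1+0 = 1
  1+0 = 1
  1+1 = 0 carry 1
  0+0+1 = 1
  1+1 = 0 carry 1
  0+1+1 = 0 carry 1
  1+1+1 = 1 carry 1
  1+0+1 = 0 carry 1
  0+1+1 = 0 carry 1
  1+0+1 = 0 carry 1
  1+1+1 = 1 carry 1
  1+0+1 = 0 carry 1
  1+1+1 = 1 carry 1
  1+0+1 = 0 carry 1
  0+0+1 = 1
  1+0 = 1
  1+1 = 0 carry 1
  final carry 1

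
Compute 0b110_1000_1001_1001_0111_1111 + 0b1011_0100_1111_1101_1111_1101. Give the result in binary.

0b1000111011001011101111100

Add column by column in base 2, right to left:
  1+1 = 0 carry 1
  1+0+1 = 0 carry 1
  1+1+1 = 1 carry 1
  1+1+1 = 1 carry 1
  1+1+1 = 1 carry 1
  1+1+1 = 1 carry 1
  1+1+1 = 1 carry 1
  0+1+1 = 0 carry 1
  1+1+1 = 1 carry 1
  0+0+1 = 1
  0+1 = 1
  1+1 = 0 carry 1
  1+1+1 = 1 carry 1
  0+1+1 = 0 carry 1
  0+1+1 = 0 carry 1
  1+1+1 = 1 carry 1
  0+0+1 = 1
  0+0 = 0
  0+1 = 1
  1+0 = 1
  0+1 = 1
  1+1 = 0 carry 1
  1+0+1 = 0 carry 1
  0+1+1 = 0 carry 1
  final carry 1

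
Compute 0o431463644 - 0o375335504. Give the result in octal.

Subtract column by column in base 8:
  4-4 → 0
  4-0 → 4
  6-5 → 1
  3-5 → 6 (borrow)
  6-3-1 → 2
  4-3 → 1
  1-5 → 4 (borrow)
  3-7-1 → 3 (borrow)
  4-3-1 → 0

0o34126140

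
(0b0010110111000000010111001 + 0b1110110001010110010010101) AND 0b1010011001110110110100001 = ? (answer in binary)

0b1000010110100000000

Add column by column in base 2, right to left:
  1+1 = 0 carry 1
  0+0+1 = 1
  0+1 = 1
  1+0 = 1
  1+1 = 0 carry 1
  1+0+1 = 0 carry 1
  0+0+1 = 1
  1+1 = 0 carry 1
  0+0+1 = 1
  0+0 = 0
  0+1 = 1
  0+1 = 1
  0+0 = 0
  0+1 = 1
  0+0 = 0
  1+1 = 0 carry 1
  1+0+1 = 0 carry 1
  1+0+1 = 0 carry 1
  0+0+1 = 1
  1+1 = 0 carry 1
  1+1+1 = 1 carry 1
  0+0+1 = 1
  1+1 = 0 carry 1
  0+1+1 = 0 carry 1
  0+1+1 = 0 carry 1
  final carry 1
Sum = 0b10001101000010110101001110; now AND with 0b1010011001110110110100001:
  10001101000010110101001110
& 01010011001110110110100001
= 00000001000010110100000000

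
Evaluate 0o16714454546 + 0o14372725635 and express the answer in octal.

Add column by column in base 8, right to left:
  6+5 = 3 carry 1
  4+3+1 = 0 carry 1
  5+6+1 = 4 carry 1
  4+5+1 = 2 carry 1
  5+2+1 = 0 carry 1
  4+7+1 = 4 carry 1
  4+2+1 = 7
  1+7 = 0 carry 1
  7+3+1 = 3 carry 1
  6+4+1 = 3 carry 1
  1+1+1 = 3

0o33307402403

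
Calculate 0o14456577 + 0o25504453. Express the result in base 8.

Add column by column in base 8, right to left:
  7+3 = 2 carry 1
  7+5+1 = 5 carry 1
  5+4+1 = 2 carry 1
  6+4+1 = 3 carry 1
  5+0+1 = 6
  4+5 = 1 carry 1
  4+5+1 = 2 carry 1
  1+2+1 = 4

0o42163252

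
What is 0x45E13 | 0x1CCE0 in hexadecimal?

0x5DEF3

OR each hex digit independently (no carries):
  4|1=5, 5|C=D, E|C=E, 1|E=F, 3|0=3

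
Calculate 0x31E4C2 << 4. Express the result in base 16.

0x31E4C20

Shifting left by 4 bits = 1 hex digit: append 1 zero.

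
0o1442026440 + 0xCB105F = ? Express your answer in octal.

0xCB105F = 0o62610137 in octal.
Add column by column in base 8, right to left:
  0+7 = 7
  4+3 = 7
  4+1 = 5
  6+0 = 6
  2+1 = 3
  0+6 = 6
  2+2 = 4
  4+6 = 2 carry 1
  4+0+1 = 5
  1+0 = 1

0o1524636577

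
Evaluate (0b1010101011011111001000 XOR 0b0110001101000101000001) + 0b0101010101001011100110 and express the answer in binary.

0b10001111011100101101111

First 0b1010101011011111001000 XOR 0b0110001101000101000001 = 0b1100100110011010001001.
Add column by column in base 2, right to left:
  1+0 = 1
  0+1 = 1
  0+1 = 1
  1+0 = 1
  0+0 = 0
  0+1 = 1
  0+1 = 1
  1+1 = 0 carry 1
  0+0+1 = 1
  1+1 = 0 carry 1
  1+0+1 = 0 carry 1
  0+0+1 = 1
  0+1 = 1
  1+0 = 1
  1+1 = 0 carry 1
  0+0+1 = 1
  0+1 = 1
  1+0 = 1
  0+1 = 1
  0+0 = 0
  1+1 = 0 carry 1
  1+0+1 = 0 carry 1
  final carry 1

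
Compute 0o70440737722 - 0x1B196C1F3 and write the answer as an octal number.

0x1B196C1F3 = 0o66145540763 in octal.
Subtract column by column in base 8:
  2-3 → 7 (borrow)
  2-6-1 → 3 (borrow)
  7-7-1 → 7 (borrow)
  7-0-1 → 6
  3-4 → 7 (borrow)
  7-5-1 → 1
  0-5 → 3 (borrow)
  4-4-1 → 7 (borrow)
  4-1-1 → 2
  0-6 → 2 (borrow)
  7-6-1 → 0

0o2273176737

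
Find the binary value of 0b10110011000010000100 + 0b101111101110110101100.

0b1000110000111000110000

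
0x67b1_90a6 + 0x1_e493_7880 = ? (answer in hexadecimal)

0x24c450926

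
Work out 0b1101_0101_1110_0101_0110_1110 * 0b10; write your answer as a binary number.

0b1101010111100101011011100

Multiply each base-2 digit by 2, carrying:
  0×2 = 0 → write 0
  1×2 = 2 → write 0 carry 1
  1×2+1 = 3 → write 1 carry 1
  1×2+1 = 3 → write 1 carry 1
  0×2+1 = 1 → write 1
  1×2 = 2 → write 0 carry 1
  1×2+1 = 3 → write 1 carry 1
  0×2+1 = 1 → write 1
  1×2 = 2 → write 0 carry 1
  0×2+1 = 1 → write 1
  1×2 = 2 → write 0 carry 1
  0×2+1 = 1 → write 1
  0×2 = 0 → write 0
  1×2 = 2 → write 0 carry 1
  1×2+1 = 3 → write 1 carry 1
  1×2+1 = 3 → write 1 carry 1
  1×2+1 = 3 → write 1 carry 1
  0×2+1 = 1 → write 1
  1×2 = 2 → write 0 carry 1
  0×2+1 = 1 → write 1
  1×2 = 2 → write 0 carry 1
  0×2+1 = 1 → write 1
  1×2 = 2 → write 0 carry 1
  1×2+1 = 3 → write 1 carry 1
  remaining carry: 1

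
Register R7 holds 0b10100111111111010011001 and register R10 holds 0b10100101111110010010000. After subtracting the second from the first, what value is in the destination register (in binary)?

0b10000001000001001

Subtract column by column in base 2:
  1-0 → 1
  0-0 → 0
  0-0 → 0
  1-0 → 1
  1-1 → 0
  0-0 → 0
  0-0 → 0
  1-1 → 0
  0-0 → 0
  1-0 → 1
  1-1 → 0
  1-1 → 0
  1-1 → 0
  1-1 → 0
  1-1 → 0
  1-1 → 0
  1-0 → 1
  1-1 → 0
  0-0 → 0
  0-0 → 0
  1-1 → 0
  0-0 → 0
  1-1 → 0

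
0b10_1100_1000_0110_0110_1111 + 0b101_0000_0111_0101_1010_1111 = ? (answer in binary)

0b11111001111110000011110

Add column by column in base 2, right to left:
  1+1 = 0 carry 1
  1+1+1 = 1 carry 1
  1+1+1 = 1 carry 1
  1+1+1 = 1 carry 1
  0+0+1 = 1
  1+1 = 0 carry 1
  1+0+1 = 0 carry 1
  0+1+1 = 0 carry 1
  0+1+1 = 0 carry 1
  1+0+1 = 0 carry 1
  1+1+1 = 1 carry 1
  0+0+1 = 1
  0+1 = 1
  0+1 = 1
  0+1 = 1
  1+0 = 1
  0+0 = 0
  0+0 = 0
  1+0 = 1
  1+0 = 1
  0+1 = 1
  1+0 = 1
  0+1 = 1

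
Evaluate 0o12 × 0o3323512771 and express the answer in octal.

0o42104355672

Multiply each base-8 digit by 10, carrying:
  1×10 = 10 → write 2 carry 1
  7×10+1 = 71 → write 7 carry 8
  7×10+8 = 78 → write 6 carry 9
  2×10+9 = 29 → write 5 carry 3
  1×10+3 = 13 → write 5 carry 1
  5×10+1 = 51 → write 3 carry 6
  3×10+6 = 36 → write 4 carry 4
  2×10+4 = 24 → write 0 carry 3
  3×10+3 = 33 → write 1 carry 4
  3×10+4 = 34 → write 2 carry 4
  remaining carry: 4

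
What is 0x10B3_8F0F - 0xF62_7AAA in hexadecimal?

0x1511465

Subtract column by column in base 16:
  F-A → 5
  0-A → 6 (borrow)
  F-A-1 → 4
  8-7 → 1
  3-2 → 1
  B-6 → 5
  0-F → 1 (borrow)
  1-0-1 → 0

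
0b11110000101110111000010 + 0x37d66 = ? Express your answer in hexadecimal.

0x7bdb28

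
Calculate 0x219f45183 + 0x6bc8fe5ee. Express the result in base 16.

Add column by column in base 16, right to left:
  3+e = 1 carry 1
  8+e+1 = 7 carry 1
  1+5+1 = 7
  5+e = 3 carry 1
  4+f+1 = 4 carry 1
  f+8+1 = 8 carry 1
  9+c+1 = 6 carry 1
  1+b+1 = d
  2+6 = 8

0x8d6843771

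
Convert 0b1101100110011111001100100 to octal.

Group the bits in threes: 001 101 100 110 011 111 001 100 100 → 154637144.

0o154637144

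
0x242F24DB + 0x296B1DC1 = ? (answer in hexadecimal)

0x4D9A429C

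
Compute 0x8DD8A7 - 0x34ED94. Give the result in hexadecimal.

0x58EB13

Subtract column by column in base 16:
  7-4 → 3
  A-9 → 1
  8-D → B (borrow)
  D-E-1 → E (borrow)
  D-4-1 → 8
  8-3 → 5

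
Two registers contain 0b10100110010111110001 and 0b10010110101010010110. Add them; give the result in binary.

Add column by column in base 2, right to left:
  1+0 = 1
  0+1 = 1
  0+1 = 1
  0+0 = 0
  1+1 = 0 carry 1
  1+0+1 = 0 carry 1
  1+0+1 = 0 carry 1
  1+1+1 = 1 carry 1
  1+0+1 = 0 carry 1
  0+1+1 = 0 carry 1
  1+0+1 = 0 carry 1
  0+1+1 = 0 carry 1
  0+0+1 = 1
  1+1 = 0 carry 1
  1+1+1 = 1 carry 1
  0+0+1 = 1
  0+1 = 1
  1+0 = 1
  0+0 = 0
  1+1 = 0 carry 1
  final carry 1

0b100111101000010000111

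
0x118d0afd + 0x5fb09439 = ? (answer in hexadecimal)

Add column by column in base 16, right to left:
  d+9 = 6 carry 1
  f+3+1 = 3 carry 1
  a+4+1 = f
  0+9 = 9
  d+0 = d
  8+b = 3 carry 1
  1+f+1 = 1 carry 1
  1+5+1 = 7

0x713d9f36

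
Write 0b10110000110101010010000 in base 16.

0x586a90

Group the bits into nibbles: 0101 1000 0110 1010 1001 0000 → 586a90.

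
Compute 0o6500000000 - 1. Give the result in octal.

The trailing 8 digits are 0, so subtracting 1 borrows through: they become 7 and the next digit up decrements.

0o6477777777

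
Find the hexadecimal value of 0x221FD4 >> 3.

3 bits is not a whole number of base-16 digits; in binary: 1000100001111111010100 >> 3 = 1000100001111111010.

0x443FA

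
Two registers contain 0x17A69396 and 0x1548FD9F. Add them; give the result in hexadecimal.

Add column by column in base 16, right to left:
  6+F = 5 carry 1
  9+9+1 = 3 carry 1
  3+D+1 = 1 carry 1
  9+F+1 = 9 carry 1
  6+8+1 = F
  A+4 = E
  7+5 = C
  1+1 = 2

0x2CEF9135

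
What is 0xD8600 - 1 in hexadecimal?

The trailing 2 digits are 0, so subtracting 1 borrows through: they become F and the next digit up decrements.

0xD85FF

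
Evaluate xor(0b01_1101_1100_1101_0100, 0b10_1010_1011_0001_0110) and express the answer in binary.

0b110111011111000010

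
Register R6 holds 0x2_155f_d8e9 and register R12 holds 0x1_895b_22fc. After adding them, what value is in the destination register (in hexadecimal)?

Add column by column in base 16, right to left:
  9+c = 5 carry 1
  e+f+1 = e carry 1
  8+2+1 = b
  d+2 = f
  f+b = a carry 1
  5+5+1 = b
  5+9 = e
  1+8 = 9
  2+1 = 3

0x39ebafbe5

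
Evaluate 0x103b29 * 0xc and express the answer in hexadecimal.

Multiply each base-16 digit by 12, carrying:
  9×12 = 108 → write c carry 6
  2×12+6 = 30 → write e carry 1
  b×12+1 = 133 → write 5 carry 8
  3×12+8 = 44 → write c carry 2
  0×12+2 = 2 → write 2
  1×12 = 12 → write c

0xc2c5ec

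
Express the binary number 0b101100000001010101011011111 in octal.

0o540125337

Group the bits in threes: 101 100 000 001 010 101 011 011 111 → 540125337.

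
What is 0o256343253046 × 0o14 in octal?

0o4055250004710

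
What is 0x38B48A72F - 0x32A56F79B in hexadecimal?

0x60F1AF94

Subtract column by column in base 16:
  F-B → 4
  2-9 → 9 (borrow)
  7-7-1 → F (borrow)
  A-F-1 → A (borrow)
  8-6-1 → 1
  4-5 → F (borrow)
  B-A-1 → 0
  8-2 → 6
  3-3 → 0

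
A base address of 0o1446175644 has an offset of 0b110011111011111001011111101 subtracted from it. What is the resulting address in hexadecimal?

0o1446175644 = 0xc98fba4 in hexadecimal.
0b110011111011111001011111101 = 0x67df2fd in hexadecimal.
Subtract column by column in base 16:
  4-d → 7 (borrow)
  a-f-1 → a (borrow)
  b-2-1 → 8
  f-f → 0
  8-d → b (borrow)
  9-7-1 → 1
  c-6 → 6

0x61b08a7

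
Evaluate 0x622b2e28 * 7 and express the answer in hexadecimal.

0x2af2e4318

Multiply each base-16 digit by 7, carrying:
  8×7 = 56 → write 8 carry 3
  2×7+3 = 17 → write 1 carry 1
  e×7+1 = 99 → write 3 carry 6
  2×7+6 = 20 → write 4 carry 1
  b×7+1 = 78 → write e carry 4
  2×7+4 = 18 → write 2 carry 1
  2×7+1 = 15 → write f
  6×7 = 42 → write a carry 2
  remaining carry: 2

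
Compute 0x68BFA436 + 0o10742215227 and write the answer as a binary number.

0x68BFA436 = 0b1101000101111111010010000110110 in binary.
0o10742215227 = 0b1000111100010010001101010010111 in binary.
Add column by column in base 2, right to left:
  0+1 = 1
  1+1 = 0 carry 1
  1+1+1 = 1 carry 1
  0+0+1 = 1
  1+1 = 0 carry 1
  1+0+1 = 0 carry 1
  0+0+1 = 1
  0+1 = 1
  0+0 = 0
  0+1 = 1
  1+0 = 1
  0+1 = 1
  0+1 = 1
  1+0 = 1
  0+0 = 0
  1+0 = 1
  1+1 = 0 carry 1
  1+0+1 = 0 carry 1
  1+0+1 = 0 carry 1
  1+1+1 = 1 carry 1
  1+0+1 = 0 carry 1
  1+0+1 = 0 carry 1
  0+0+1 = 1
  1+1 = 0 carry 1
  0+1+1 = 0 carry 1
  0+1+1 = 0 carry 1
  0+1+1 = 0 carry 1
  1+0+1 = 0 carry 1
  0+0+1 = 1
  1+0 = 1
  1+1 = 0 carry 1
  final carry 1

0b10110000010010001011111011001101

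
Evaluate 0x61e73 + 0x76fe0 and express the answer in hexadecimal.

0xd8e53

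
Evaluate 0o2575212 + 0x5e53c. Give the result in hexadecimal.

0o2575212 = 0xafa8a in hexadecimal.
Add column by column in base 16, right to left:
  a+c = 6 carry 1
  8+3+1 = c
  a+5 = f
  f+e = d carry 1
  a+5+1 = 0 carry 1
  final carry 1

0x10dfc6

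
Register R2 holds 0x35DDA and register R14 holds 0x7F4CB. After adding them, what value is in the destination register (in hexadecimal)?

0xB52A5

Add column by column in base 16, right to left:
  A+B = 5 carry 1
  D+C+1 = A carry 1
  D+4+1 = 2 carry 1
  5+F+1 = 5 carry 1
  3+7+1 = B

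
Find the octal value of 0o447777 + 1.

The trailing 4 digits are 7 (max in base 8), so adding 1 cascades: they roll to 0 and the next digit up increments.

0o450000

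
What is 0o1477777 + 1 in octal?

0o1500000

The trailing 5 digits are 7 (max in base 8), so adding 1 cascades: they roll to 0 and the next digit up increments.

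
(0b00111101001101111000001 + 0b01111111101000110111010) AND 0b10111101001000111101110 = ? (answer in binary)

0b10111100000000101101010

Add column by column in base 2, right to left:
  1+0 = 1
  0+1 = 1
  0+0 = 0
  0+1 = 1
  0+1 = 1
  0+1 = 1
  1+0 = 1
  1+1 = 0 carry 1
  1+1+1 = 1 carry 1
  1+0+1 = 0 carry 1
  0+0+1 = 1
  1+0 = 1
  1+1 = 0 carry 1
  0+0+1 = 1
  0+1 = 1
  1+1 = 0 carry 1
  0+1+1 = 0 carry 1
  1+1+1 = 1 carry 1
  1+1+1 = 1 carry 1
  1+1+1 = 1 carry 1
  1+1+1 = 1 carry 1
  0+1+1 = 0 carry 1
  final carry 1
Sum = 0b10111100110110101111011; now AND with 0b10111101001000111101110:
  10111100110110101111011
& 10111101001000111101110
= 10111100000000101101010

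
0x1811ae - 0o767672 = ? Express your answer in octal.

0x1811ae = 0o6010656 in octal.
Subtract column by column in base 8:
  6-2 → 4
  5-7 → 6 (borrow)
  6-6-1 → 7 (borrow)
  0-7-1 → 0 (borrow)
  1-6-1 → 2 (borrow)
  0-7-1 → 0 (borrow)
  6-0-1 → 5

0o5020764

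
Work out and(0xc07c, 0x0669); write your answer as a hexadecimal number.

AND each hex digit independently (no carries):
  c&0=0, 0&6=0, 7&6=6, c&9=8

0x0068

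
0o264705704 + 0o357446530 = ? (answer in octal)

0o644354434

Add column by column in base 8, right to left:
  4+0 = 4
  0+3 = 3
  7+5 = 4 carry 1
  5+6+1 = 4 carry 1
  0+4+1 = 5
  7+4 = 3 carry 1
  4+7+1 = 4 carry 1
  6+5+1 = 4 carry 1
  2+3+1 = 6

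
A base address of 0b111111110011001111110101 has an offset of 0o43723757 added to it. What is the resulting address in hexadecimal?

0b111111110011001111110101 = 0xff33f5 in hexadecimal.
0o43723757 = 0x8fa7ef in hexadecimal.
Add column by column in base 16, right to left:
  5+f = 4 carry 1
  f+e+1 = e carry 1
  3+7+1 = b
  3+a = d
  f+f = e carry 1
  f+8+1 = 8 carry 1
  final carry 1

0x18edbe4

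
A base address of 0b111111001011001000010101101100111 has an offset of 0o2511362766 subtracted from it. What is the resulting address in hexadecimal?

0x1e43e4571

0b111111001011001000010101101100111 = 0x1f9642b67 in hexadecimal.
0o2511362766 = 0x1525e5f6 in hexadecimal.
Subtract column by column in base 16:
  7-6 → 1
  6-f → 7 (borrow)
  b-5-1 → 5
  2-e → 4 (borrow)
  4-5-1 → e (borrow)
  6-2-1 → 3
  9-5 → 4
  f-1 → e
  1-0 → 1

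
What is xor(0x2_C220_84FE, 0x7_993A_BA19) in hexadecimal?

XOR each hex digit independently (no carries):
  2^7=5, C^9=5, 2^9=B, 2^3=1, 0^A=A, 8^B=3, 4^A=E, F^1=E, E^9=7

0x55B1A3EE7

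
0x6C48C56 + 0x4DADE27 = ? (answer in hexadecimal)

Add column by column in base 16, right to left:
  6+7 = D
  5+2 = 7
  C+E = A carry 1
  8+D+1 = 6 carry 1
  4+A+1 = F
  C+D = 9 carry 1
  6+4+1 = B

0xB9F6A7D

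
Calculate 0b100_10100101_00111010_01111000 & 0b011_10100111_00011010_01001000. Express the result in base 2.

0b000101001010001101001001000

AND bit by bit (1 only where both bits are 1):
  100101001010011101001111000
& 011101001110001101001001000
= 000101001010001101001001000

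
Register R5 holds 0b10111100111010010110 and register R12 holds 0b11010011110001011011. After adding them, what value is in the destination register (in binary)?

0b110010000101011110001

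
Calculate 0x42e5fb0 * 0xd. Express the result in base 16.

0x365adbf0

Multiply each base-16 digit by 13, carrying:
  0×13 = 0 → write 0
  b×13 = 143 → write f carry 8
  f×13+8 = 203 → write b carry 12
  5×13+12 = 77 → write d carry 4
  e×13+4 = 186 → write a carry 11
  2×13+11 = 37 → write 5 carry 2
  4×13+2 = 54 → write 6 carry 3
  remaining carry: 3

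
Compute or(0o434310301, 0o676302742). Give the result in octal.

0o676312743

OR each oct digit independently (no carries):
  4|6=6, 3|7=7, 4|6=6, 3|3=3, 1|0=1, 0|2=2, 3|7=7, 0|4=4, 1|2=3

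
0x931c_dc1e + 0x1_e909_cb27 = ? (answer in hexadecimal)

0x27c26a745

Add column by column in base 16, right to left:
  e+7 = 5 carry 1
  1+2+1 = 4
  c+b = 7 carry 1
  d+c+1 = a carry 1
  c+9+1 = 6 carry 1
  1+0+1 = 2
  3+9 = c
  9+e = 7 carry 1
  0+1+1 = 2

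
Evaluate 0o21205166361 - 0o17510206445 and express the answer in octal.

0o1474757714

Subtract column by column in base 8:
  1-5 → 4 (borrow)
  6-4-1 → 1
  3-4 → 7 (borrow)
  6-6-1 → 7 (borrow)
  6-0-1 → 5
  1-2 → 7 (borrow)
  5-0-1 → 4
  0-1 → 7 (borrow)
  2-5-1 → 4 (borrow)
  1-7-1 → 1 (borrow)
  2-1-1 → 0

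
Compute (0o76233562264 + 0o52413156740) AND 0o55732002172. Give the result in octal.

Add column by column in base 8, right to left:
  4+0 = 4
  6+4 = 2 carry 1
  2+7+1 = 2 carry 1
  2+6+1 = 1 carry 1
  6+5+1 = 4 carry 1
  5+1+1 = 7
  3+3 = 6
  3+1 = 4
  2+4 = 6
  6+2 = 0 carry 1
  7+5+1 = 5 carry 1
  final carry 1
Sum = 0o150646741224; now AND with 0o55732002172:
  1&0=0, 5&5=5, 0&5=0, 6&7=6, 4&3=0, 6&2=2, 7&0=0, 4&0=0, 1&2=0, 2&1=0, 2&7=2, 4&2=0

0o50602000020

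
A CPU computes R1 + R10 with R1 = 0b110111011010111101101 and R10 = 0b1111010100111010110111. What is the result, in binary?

0b10110010000010010100100

Add column by column in base 2, right to left:
  1+1 = 0 carry 1
  0+1+1 = 0 carry 1
  1+1+1 = 1 carry 1
  1+0+1 = 0 carry 1
  0+1+1 = 0 carry 1
  1+1+1 = 1 carry 1
  1+0+1 = 0 carry 1
  1+1+1 = 1 carry 1
  1+0+1 = 0 carry 1
  0+1+1 = 0 carry 1
  1+1+1 = 1 carry 1
  0+1+1 = 0 carry 1
  1+0+1 = 0 carry 1
  1+0+1 = 0 carry 1
  0+1+1 = 0 carry 1
  1+0+1 = 0 carry 1
  1+1+1 = 1 carry 1
  1+0+1 = 0 carry 1
  0+1+1 = 0 carry 1
  1+1+1 = 1 carry 1
  1+1+1 = 1 carry 1
  0+1+1 = 0 carry 1
  final carry 1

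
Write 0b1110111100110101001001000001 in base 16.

0xEF35241

Group the bits into nibbles: 1110 1111 0011 0101 0010 0100 0001 → EF35241.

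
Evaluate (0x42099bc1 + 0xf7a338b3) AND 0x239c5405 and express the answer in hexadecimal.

0x218c5404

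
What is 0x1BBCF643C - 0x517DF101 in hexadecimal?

0x16A51733B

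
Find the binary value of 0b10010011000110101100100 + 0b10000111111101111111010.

Add column by column in base 2, right to left:
  0+0 = 0
  0+1 = 1
  1+0 = 1
  0+1 = 1
  0+1 = 1
  1+1 = 0 carry 1
  1+1+1 = 1 carry 1
  0+1+1 = 0 carry 1
  1+1+1 = 1 carry 1
  0+1+1 = 0 carry 1
  1+0+1 = 0 carry 1
  1+1+1 = 1 carry 1
  0+1+1 = 0 carry 1
  0+1+1 = 0 carry 1
  0+1+1 = 0 carry 1
  1+1+1 = 1 carry 1
  1+1+1 = 1 carry 1
  0+1+1 = 0 carry 1
  0+0+1 = 1
  1+0 = 1
  0+0 = 0
  0+0 = 0
  1+1 = 0 carry 1
  final carry 1

0b100011011000100101011110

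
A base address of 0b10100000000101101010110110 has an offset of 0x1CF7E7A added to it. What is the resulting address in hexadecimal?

0x44FD930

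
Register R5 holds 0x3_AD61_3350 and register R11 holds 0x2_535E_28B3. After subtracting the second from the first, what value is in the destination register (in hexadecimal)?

Subtract column by column in base 16:
  0-3 → D (borrow)
  5-B-1 → 9 (borrow)
  3-8-1 → A (borrow)
  3-2-1 → 0
  1-E → 3 (borrow)
  6-5-1 → 0
  D-3 → A
  A-5 → 5
  3-2 → 1

0x15A030A9D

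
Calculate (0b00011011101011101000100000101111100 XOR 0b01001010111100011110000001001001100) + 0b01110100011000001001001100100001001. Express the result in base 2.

First 0b00011011101011101000100000101111100 XOR 0b01001010111100011110000001001001100 = 0b01010001010111110110100001100110000.
Add column by column in base 2, right to left:
  0+1 = 1
  0+0 = 0
  0+0 = 0
  0+1 = 1
  1+0 = 1
  1+0 = 1
  0+0 = 0
  0+0 = 0
  1+1 = 0 carry 1
  1+0+1 = 0 carry 1
  0+0+1 = 1
  0+1 = 1
  0+1 = 1
  0+0 = 0
  1+0 = 1
  0+1 = 1
  1+0 = 1
  1+0 = 1
  0+1 = 1
  1+0 = 1
  1+0 = 1
  1+0 = 1
  1+0 = 1
  1+0 = 1
  0+1 = 1
  1+1 = 0 carry 1
  0+0+1 = 1
  1+0 = 1
  0+0 = 0
  0+1 = 1
  0+0 = 0
  1+1 = 0 carry 1
  0+1+1 = 0 carry 1
  1+1+1 = 1 carry 1
  final carry 1

0b11000101101111111111101110000111001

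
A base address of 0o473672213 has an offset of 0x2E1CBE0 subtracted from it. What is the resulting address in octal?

0o203324253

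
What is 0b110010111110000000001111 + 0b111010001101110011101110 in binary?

0b1101101001011110011111101

Add column by column in base 2, right to left:
  1+0 = 1
  1+1 = 0 carry 1
  1+1+1 = 1 carry 1
  1+1+1 = 1 carry 1
  0+0+1 = 1
  0+1 = 1
  0+1 = 1
  0+1 = 1
  0+0 = 0
  0+0 = 0
  0+1 = 1
  0+1 = 1
  0+1 = 1
  1+0 = 1
  1+1 = 0 carry 1
  1+1+1 = 1 carry 1
  1+0+1 = 0 carry 1
  1+0+1 = 0 carry 1
  0+0+1 = 1
  1+1 = 0 carry 1
  0+0+1 = 1
  0+1 = 1
  1+1 = 0 carry 1
  1+1+1 = 1 carry 1
  final carry 1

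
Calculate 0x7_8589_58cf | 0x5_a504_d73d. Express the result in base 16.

0x7a58ddfff

OR each hex digit independently (no carries):
  7|5=7, 8|a=a, 5|5=5, 8|0=8, 9|4=d, 5|d=d, 8|7=f, c|3=f, f|d=f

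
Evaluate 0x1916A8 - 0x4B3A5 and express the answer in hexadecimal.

0x146303

Subtract column by column in base 16:
  8-5 → 3
  A-A → 0
  6-3 → 3
  1-B → 6 (borrow)
  9-4-1 → 4
  1-0 → 1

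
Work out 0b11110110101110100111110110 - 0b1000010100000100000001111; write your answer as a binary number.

Subtract column by column in base 2:
  0-1 → 1 (borrow)
  1-1-1 → 1 (borrow)
  1-1-1 → 1 (borrow)
  0-1-1 → 0 (borrow)
  1-0-1 → 0
  1-0 → 1
  1-0 → 1
  1-0 → 1
  1-0 → 1
  0-0 → 0
  0-0 → 0
  1-1 → 0
  0-0 → 0
  1-0 → 1
  1-0 → 1
  1-0 → 1
  0-0 → 0
  1-1 → 0
  0-0 → 0
  1-1 → 0
  1-0 → 1
  0-0 → 0
  1-0 → 1
  1-0 → 1
  1-1 → 0
  1-0 → 1

0b10110100001110000111100111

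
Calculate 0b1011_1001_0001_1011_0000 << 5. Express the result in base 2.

0b1011100100011011000000000

Left shift by 5: append 5 zero bits.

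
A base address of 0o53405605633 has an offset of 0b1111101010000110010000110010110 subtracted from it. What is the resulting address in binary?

0o53405605633 = 0b101011100000101110000101110011011 in binary.
Subtract column by column in base 2:
  1-0 → 1
  1-1 → 0
  0-1 → 1 (borrow)
  1-0-1 → 0
  1-1 → 0
  0-0 → 0
  0-0 → 0
  1-1 → 0
  1-1 → 0
  1-0 → 1
  0-0 → 0
  1-0 → 1
  0-0 → 0
  0-1 → 1 (borrow)
  0-0-1 → 1 (borrow)
  0-0-1 → 1 (borrow)
  1-1-1 → 1 (borrow)
  1-1-1 → 1 (borrow)
  1-0-1 → 0
  0-0 → 0
  1-0 → 1
  0-0 → 0
  0-1 → 1 (borrow)
  0-0-1 → 1 (borrow)
  0-1-1 → 0 (borrow)
  0-0-1 → 1 (borrow)
  1-1-1 → 1 (borrow)
  1-1-1 → 1 (borrow)
  1-1-1 → 1 (borrow)
  0-1-1 → 0 (borrow)
  1-1-1 → 1 (borrow)
  0-0-1 → 1 (borrow)
  1-0-1 → 0

0b11011110110100111110101000000101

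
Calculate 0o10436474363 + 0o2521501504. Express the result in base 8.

Add column by column in base 8, right to left:
  3+4 = 7
  6+0 = 6
  3+5 = 0 carry 1
  4+1+1 = 6
  7+0 = 7
  4+5 = 1 carry 1
  6+1+1 = 0 carry 1
  3+2+1 = 6
  4+5 = 1 carry 1
  0+2+1 = 3
  1+0 = 1

0o13160176067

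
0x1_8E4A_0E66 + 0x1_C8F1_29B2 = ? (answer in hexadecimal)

Add column by column in base 16, right to left:
  6+2 = 8
  6+B = 1 carry 1
  E+9+1 = 8 carry 1
  0+2+1 = 3
  A+1 = B
  4+F = 3 carry 1
  E+8+1 = 7 carry 1
  8+C+1 = 5 carry 1
  1+1+1 = 3

0x3573B3818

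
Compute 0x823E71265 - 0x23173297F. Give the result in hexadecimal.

0x5F273E8E6

Subtract column by column in base 16:
  5-F → 6 (borrow)
  6-7-1 → E (borrow)
  2-9-1 → 8 (borrow)
  1-2-1 → E (borrow)
  7-3-1 → 3
  E-7 → 7
  3-1 → 2
  2-3 → F (borrow)
  8-2-1 → 5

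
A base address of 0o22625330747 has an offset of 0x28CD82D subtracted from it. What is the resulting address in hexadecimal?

0o22625330747 = 0x9655B1E7 in hexadecimal.
Subtract column by column in base 16:
  7-D → A (borrow)
  E-2-1 → B
  1-8 → 9 (borrow)
  B-D-1 → D (borrow)
  5-C-1 → 8 (borrow)
  5-8-1 → C (borrow)
  6-2-1 → 3
  9-0 → 9

0x93C8D9BA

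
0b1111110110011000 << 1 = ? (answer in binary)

Left shift by 1: append 1 zero bit.

0b11111101100110000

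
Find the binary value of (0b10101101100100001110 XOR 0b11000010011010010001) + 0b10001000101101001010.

0b11111000101011101001

First 0b10101101100100001110 XOR 0b11000010011010010001 = 0b01101111111110011111.
Add column by column in base 2, right to left:
  1+0 = 1
  1+1 = 0 carry 1
  1+0+1 = 0 carry 1
  1+1+1 = 1 carry 1
  1+0+1 = 0 carry 1
  0+0+1 = 1
  0+1 = 1
  1+0 = 1
  1+1 = 0 carry 1
  1+1+1 = 1 carry 1
  1+0+1 = 0 carry 1
  1+1+1 = 1 carry 1
  1+0+1 = 0 carry 1
  1+0+1 = 0 carry 1
  1+0+1 = 0 carry 1
  1+1+1 = 1 carry 1
  0+0+1 = 1
  1+0 = 1
  1+0 = 1
  0+1 = 1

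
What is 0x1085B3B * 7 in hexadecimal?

0x73A7E9D

Multiply each base-16 digit by 7, carrying:
  B×7 = 77 → write D carry 4
  3×7+4 = 25 → write 9 carry 1
  B×7+1 = 78 → write E carry 4
  5×7+4 = 39 → write 7 carry 2
  8×7+2 = 58 → write A carry 3
  0×7+3 = 3 → write 3
  1×7 = 7 → write 7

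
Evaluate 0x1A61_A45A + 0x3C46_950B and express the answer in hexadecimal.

Add column by column in base 16, right to left:
  A+B = 5 carry 1
  5+0+1 = 6
  4+5 = 9
  A+9 = 3 carry 1
  1+6+1 = 8
  6+4 = A
  A+C = 6 carry 1
  1+3+1 = 5

0x56A83965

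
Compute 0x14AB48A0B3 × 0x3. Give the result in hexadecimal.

0x3E01D9E219

Multiply each base-16 digit by 3, carrying:
  3×3 = 9 → write 9
  B×3 = 33 → write 1 carry 2
  0×3+2 = 2 → write 2
  A×3 = 30 → write E carry 1
  8×3+1 = 25 → write 9 carry 1
  4×3+1 = 13 → write D
  B×3 = 33 → write 1 carry 2
  A×3+2 = 32 → write 0 carry 2
  4×3+2 = 14 → write E
  1×3 = 3 → write 3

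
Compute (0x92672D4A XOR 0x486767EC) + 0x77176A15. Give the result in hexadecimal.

0x15117B4BB

First 0x92672D4A XOR 0x486767EC = 0xDA004AA6.
Add column by column in base 16, right to left:
  6+5 = B
  A+1 = B
  A+A = 4 carry 1
  4+6+1 = B
  0+7 = 7
  0+1 = 1
  A+7 = 1 carry 1
  D+7+1 = 5 carry 1
  final carry 1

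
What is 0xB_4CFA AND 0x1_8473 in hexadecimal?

0x10472

AND each hex digit independently (no carries):
  B&1=1, 4&8=0, C&4=4, F&7=7, A&3=2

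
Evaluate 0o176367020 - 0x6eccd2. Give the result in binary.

0b1100010110010000100111110

0o176367020 = 0b1111110011110111000010000 in binary.
0x6eccd2 = 0b11011101100110011010010 in binary.
Subtract column by column in base 2:
  0-0 → 0
  0-1 → 1 (borrow)
  0-0-1 → 1 (borrow)
  0-0-1 → 1 (borrow)
  1-1-1 → 1 (borrow)
  0-0-1 → 1 (borrow)
  0-1-1 → 0 (borrow)
  0-1-1 → 0 (borrow)
  0-0-1 → 1 (borrow)
  1-0-1 → 0
  1-1 → 0
  1-1 → 0
  0-0 → 0
  1-0 → 1
  1-1 → 0
  1-1 → 0
  1-0 → 1
  0-1 → 1 (borrow)
  0-1-1 → 0 (borrow)
  1-1-1 → 1 (borrow)
  1-0-1 → 0
  1-1 → 0
  1-1 → 0
  1-0 → 1
  1-0 → 1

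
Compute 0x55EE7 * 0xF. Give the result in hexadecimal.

0x508F89

Multiply each base-16 digit by 15, carrying:
  7×15 = 105 → write 9 carry 6
  E×15+6 = 216 → write 8 carry 13
  E×15+13 = 223 → write F carry 13
  5×15+13 = 88 → write 8 carry 5
  5×15+5 = 80 → write 0 carry 5
  remaining carry: 5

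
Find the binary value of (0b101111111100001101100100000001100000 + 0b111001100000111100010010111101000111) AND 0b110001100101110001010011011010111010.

Add column by column in base 2, right to left:
  0+1 = 1
  0+1 = 1
  0+1 = 1
  0+0 = 0
  0+0 = 0
  1+0 = 1
  1+1 = 0 carry 1
  0+0+1 = 1
  0+1 = 1
  0+1 = 1
  0+1 = 1
  0+1 = 1
  0+0 = 0
  0+1 = 1
  1+0 = 1
  0+0 = 0
  0+1 = 1
  1+0 = 1
  1+0 = 1
  0+0 = 0
  1+1 = 0 carry 1
  1+1+1 = 1 carry 1
  0+1+1 = 0 carry 1
  0+1+1 = 0 carry 1
  0+0+1 = 1
  0+0 = 0
  1+0 = 1
  1+0 = 1
  1+0 = 1
  1+1 = 0 carry 1
  1+1+1 = 1 carry 1
  1+0+1 = 0 carry 1
  1+0+1 = 0 carry 1
  1+1+1 = 1 carry 1
  0+1+1 = 0 carry 1
  1+1+1 = 1 carry 1
  final carry 1
Sum = 0b1101001011101001001110110111110100111; now AND with 0b110001100101110001010011011010111010:
  1101001011101001001110110111110100111
& 0110001100101110001010011011010111010
= 0100001000101000001010010011010100010

0b100001000101000001010010011010100010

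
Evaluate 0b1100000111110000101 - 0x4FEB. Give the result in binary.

0x4FEB = 0b100111111101011 in binary.
Subtract column by column in base 2:
  1-1 → 0
  0-1 → 1 (borrow)
  1-0-1 → 0
  0-1 → 1 (borrow)
  0-0-1 → 1 (borrow)
  0-1-1 → 0 (borrow)
  0-1-1 → 0 (borrow)
  1-1-1 → 1 (borrow)
  1-1-1 → 1 (borrow)
  1-1-1 → 1 (borrow)
  1-1-1 → 1 (borrow)
  1-1-1 → 1 (borrow)
  0-0-1 → 1 (borrow)
  0-0-1 → 1 (borrow)
  0-1-1 → 0 (borrow)
  0-0-1 → 1 (borrow)
  0-0-1 → 1 (borrow)
  1-0-1 → 0
  1-0 → 1

0b1011011111110011010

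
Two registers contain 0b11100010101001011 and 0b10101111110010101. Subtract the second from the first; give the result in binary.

Subtract column by column in base 2:
  1-1 → 0
  1-0 → 1
  0-1 → 1 (borrow)
  1-0-1 → 0
  0-1 → 1 (borrow)
  0-0-1 → 1 (borrow)
  1-0-1 → 0
  0-1 → 1 (borrow)
  1-1-1 → 1 (borrow)
  0-1-1 → 0 (borrow)
  1-1-1 → 1 (borrow)
  0-1-1 → 0 (borrow)
  0-1-1 → 0 (borrow)
  0-0-1 → 1 (borrow)
  1-1-1 → 1 (borrow)
  1-0-1 → 0
  1-1 → 0

0b110010110110110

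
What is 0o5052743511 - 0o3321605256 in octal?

0o1531136233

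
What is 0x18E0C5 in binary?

Expand each hex digit to 4 bits: 1=0001 8=1000 E=1110 0=0000 C=1100 5=0101.

0b110001110000011000101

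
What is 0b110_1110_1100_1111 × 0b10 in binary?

Multiply each base-2 digit by 2, carrying:
  1×2 = 2 → write 0 carry 1
  1×2+1 = 3 → write 1 carry 1
  1×2+1 = 3 → write 1 carry 1
  1×2+1 = 3 → write 1 carry 1
  0×2+1 = 1 → write 1
  0×2 = 0 → write 0
  1×2 = 2 → write 0 carry 1
  1×2+1 = 3 → write 1 carry 1
  0×2+1 = 1 → write 1
  1×2 = 2 → write 0 carry 1
  1×2+1 = 3 → write 1 carry 1
  1×2+1 = 3 → write 1 carry 1
  0×2+1 = 1 → write 1
  1×2 = 2 → write 0 carry 1
  1×2+1 = 3 → write 1 carry 1
  remaining carry: 1

0b1101110110011110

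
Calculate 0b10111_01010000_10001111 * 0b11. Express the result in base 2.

Multiply each base-2 digit by 3, carrying:
  1×3 = 3 → write 1 carry 1
  1×3+1 = 4 → write 0 carry 2
  1×3+2 = 5 → write 1 carry 2
  1×3+2 = 5 → write 1 carry 2
  0×3+2 = 2 → write 0 carry 1
  0×3+1 = 1 → write 1
  0×3 = 0 → write 0
  1×3 = 3 → write 1 carry 1
  0×3+1 = 1 → write 1
  0×3 = 0 → write 0
  0×3 = 0 → write 0
  0×3 = 0 → write 0
  1×3 = 3 → write 1 carry 1
  0×3+1 = 1 → write 1
  1×3 = 3 → write 1 carry 1
  0×3+1 = 1 → write 1
  1×3 = 3 → write 1 carry 1
  1×3+1 = 4 → write 0 carry 2
  1×3+2 = 5 → write 1 carry 2
  0×3+2 = 2 → write 0 carry 1
  1×3+1 = 4 → write 0 carry 2
  remaining carry: 10

0b10001011111000110101101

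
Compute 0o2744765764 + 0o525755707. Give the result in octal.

0o3472743673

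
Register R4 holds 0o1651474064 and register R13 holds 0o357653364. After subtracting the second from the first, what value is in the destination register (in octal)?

0o1271620500

Subtract column by column in base 8:
  4-4 → 0
  6-6 → 0
  0-3 → 5 (borrow)
  4-3-1 → 0
  7-5 → 2
  4-6 → 6 (borrow)
  1-7-1 → 1 (borrow)
  5-5-1 → 7 (borrow)
  6-3-1 → 2
  1-0 → 1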